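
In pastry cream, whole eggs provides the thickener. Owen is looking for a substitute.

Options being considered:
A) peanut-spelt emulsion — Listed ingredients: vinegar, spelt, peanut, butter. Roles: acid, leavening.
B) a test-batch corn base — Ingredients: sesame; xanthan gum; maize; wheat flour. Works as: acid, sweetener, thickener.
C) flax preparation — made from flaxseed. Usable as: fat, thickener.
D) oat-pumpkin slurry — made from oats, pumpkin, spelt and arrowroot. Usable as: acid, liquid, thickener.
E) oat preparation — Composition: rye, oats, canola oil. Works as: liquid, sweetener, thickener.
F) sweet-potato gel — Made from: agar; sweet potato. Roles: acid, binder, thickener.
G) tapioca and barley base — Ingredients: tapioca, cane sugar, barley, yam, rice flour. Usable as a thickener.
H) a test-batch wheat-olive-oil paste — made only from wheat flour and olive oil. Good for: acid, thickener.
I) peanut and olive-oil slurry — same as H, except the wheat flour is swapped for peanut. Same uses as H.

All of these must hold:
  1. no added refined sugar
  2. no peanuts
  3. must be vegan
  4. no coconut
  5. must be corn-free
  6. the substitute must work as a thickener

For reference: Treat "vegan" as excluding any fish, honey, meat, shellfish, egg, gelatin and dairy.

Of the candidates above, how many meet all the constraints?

5

A: not usable as a thickener; has butter, so not vegan (and 1 more) — no
B: has maize, so not corn-free — no
C: works as a thickener, vegan, no peanut — OK
D: works as a thickener, no coconut, no refined sugar — valid
E: works as a thickener, no coconut, no refined sugar — valid
F: only sweet potato and agar; none excluded — valid
G: has cane sugar, so not no-added-sugar — no
H: works as a thickener, vegan, no peanut — valid
I: has peanut, so not peanut-free — no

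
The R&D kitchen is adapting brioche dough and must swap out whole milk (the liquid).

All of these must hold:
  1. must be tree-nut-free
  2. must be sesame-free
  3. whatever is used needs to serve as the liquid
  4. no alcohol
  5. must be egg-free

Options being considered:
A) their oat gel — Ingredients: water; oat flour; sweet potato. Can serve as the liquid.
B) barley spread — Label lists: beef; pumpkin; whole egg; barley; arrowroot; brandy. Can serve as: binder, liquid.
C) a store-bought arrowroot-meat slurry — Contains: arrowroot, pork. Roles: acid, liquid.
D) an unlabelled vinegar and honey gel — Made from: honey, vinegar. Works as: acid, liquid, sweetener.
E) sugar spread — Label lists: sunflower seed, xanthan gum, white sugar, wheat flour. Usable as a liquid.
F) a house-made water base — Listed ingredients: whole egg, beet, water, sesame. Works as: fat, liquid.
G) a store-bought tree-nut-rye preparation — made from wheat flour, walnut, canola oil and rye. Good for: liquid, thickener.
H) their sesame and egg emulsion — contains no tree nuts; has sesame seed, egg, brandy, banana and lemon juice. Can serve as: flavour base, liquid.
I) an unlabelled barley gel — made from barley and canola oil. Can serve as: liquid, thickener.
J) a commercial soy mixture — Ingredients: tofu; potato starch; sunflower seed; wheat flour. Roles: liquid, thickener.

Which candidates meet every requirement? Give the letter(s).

A: every rule checks out — keep
B: has brandy, so not alcohol-free; has whole egg, so not egg-free — out
C: no tree nuts, no sesame — valid
D: only honey and vinegar; none excluded — OK
E: white sugar and wheat flour etc. — none of it excluded — OK
F: has sesame, so not sesame-free; has whole egg, so not egg-free — reject
G: has walnut, so not tree-nut-free — no
H: has brandy, so not alcohol-free; has sesame seed, so not sesame-free (and 1 more) — out
I: no tree nuts, no alcohol — keep
J: tofu and wheat flour etc. — none of it excluded — valid

A, C, D, E, I, J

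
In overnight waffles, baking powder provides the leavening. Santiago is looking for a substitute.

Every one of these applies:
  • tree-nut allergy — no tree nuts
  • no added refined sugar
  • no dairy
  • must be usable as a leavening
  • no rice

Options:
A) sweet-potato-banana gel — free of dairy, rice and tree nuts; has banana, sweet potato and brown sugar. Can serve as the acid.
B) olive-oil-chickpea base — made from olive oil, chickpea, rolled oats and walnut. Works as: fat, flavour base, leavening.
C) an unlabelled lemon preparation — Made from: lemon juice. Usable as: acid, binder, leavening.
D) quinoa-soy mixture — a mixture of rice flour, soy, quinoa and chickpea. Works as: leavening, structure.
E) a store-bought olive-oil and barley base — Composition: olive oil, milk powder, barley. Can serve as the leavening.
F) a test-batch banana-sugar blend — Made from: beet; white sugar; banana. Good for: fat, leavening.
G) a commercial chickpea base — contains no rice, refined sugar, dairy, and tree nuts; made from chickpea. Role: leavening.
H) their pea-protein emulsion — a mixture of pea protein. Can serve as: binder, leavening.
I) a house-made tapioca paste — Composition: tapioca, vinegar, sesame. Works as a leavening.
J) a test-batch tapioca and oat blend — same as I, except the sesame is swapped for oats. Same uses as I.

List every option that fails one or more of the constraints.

A, B, D, E, F

A: not usable as a leavening; has brown sugar, so not no-added-sugar — reject
B: has walnut, so not tree-nut-free — no
C: every rule checks out — valid
D: has rice flour, so not rice-free — no
E: has milk powder, so not dairy-free — no
F: has white sugar, so not no-added-sugar — out
G: no dairy, no tree nuts — OK
H: no rice, no tree nuts — valid
I: every rule checks out — OK
J: every rule checks out — keep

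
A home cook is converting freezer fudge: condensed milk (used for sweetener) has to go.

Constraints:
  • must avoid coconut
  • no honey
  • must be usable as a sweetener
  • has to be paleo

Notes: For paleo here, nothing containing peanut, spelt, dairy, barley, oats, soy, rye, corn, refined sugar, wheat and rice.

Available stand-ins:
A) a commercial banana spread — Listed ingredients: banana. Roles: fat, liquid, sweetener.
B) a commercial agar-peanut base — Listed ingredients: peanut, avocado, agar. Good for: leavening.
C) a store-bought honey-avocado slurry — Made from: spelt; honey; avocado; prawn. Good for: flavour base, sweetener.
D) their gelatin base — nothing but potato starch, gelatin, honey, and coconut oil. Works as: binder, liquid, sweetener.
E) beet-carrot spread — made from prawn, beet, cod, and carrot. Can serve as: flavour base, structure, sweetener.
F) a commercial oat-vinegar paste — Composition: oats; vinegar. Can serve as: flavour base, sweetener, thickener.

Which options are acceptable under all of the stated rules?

A: paleo, no coconut — keep
B: not usable as a sweetener; has peanut, so not paleo — no
C: has spelt, so not paleo; has honey, so not honey-free — out
D: has honey, so not honey-free; has coconut oil, so not coconut-free — no
E: all constraints satisfied — keep
F: has oats, so not paleo — out

A, E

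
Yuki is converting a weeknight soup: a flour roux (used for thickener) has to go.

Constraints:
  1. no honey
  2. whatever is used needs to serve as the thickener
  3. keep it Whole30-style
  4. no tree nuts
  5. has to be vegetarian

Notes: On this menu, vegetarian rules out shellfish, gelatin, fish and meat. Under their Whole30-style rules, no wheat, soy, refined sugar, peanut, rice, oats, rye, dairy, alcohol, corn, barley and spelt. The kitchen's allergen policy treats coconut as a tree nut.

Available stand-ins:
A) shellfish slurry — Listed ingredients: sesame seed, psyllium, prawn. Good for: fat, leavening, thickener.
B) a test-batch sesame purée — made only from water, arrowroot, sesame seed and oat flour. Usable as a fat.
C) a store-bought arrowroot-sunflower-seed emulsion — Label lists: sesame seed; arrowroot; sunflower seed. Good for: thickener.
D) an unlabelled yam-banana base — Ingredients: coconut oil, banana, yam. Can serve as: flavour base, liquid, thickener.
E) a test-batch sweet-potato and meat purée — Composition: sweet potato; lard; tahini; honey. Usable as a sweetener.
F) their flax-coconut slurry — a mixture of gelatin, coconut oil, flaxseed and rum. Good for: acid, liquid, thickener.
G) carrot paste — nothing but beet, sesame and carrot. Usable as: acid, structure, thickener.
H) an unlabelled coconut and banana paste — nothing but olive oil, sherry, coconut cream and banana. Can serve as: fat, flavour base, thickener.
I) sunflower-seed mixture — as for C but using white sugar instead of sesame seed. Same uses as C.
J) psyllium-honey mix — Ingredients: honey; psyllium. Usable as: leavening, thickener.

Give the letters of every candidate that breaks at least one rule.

A: has prawn, so not vegetarian — no
B: not usable as a thickener; has oat flour, so not Whole30-style — out
C: all constraints satisfied — valid
D: has coconut oil, so not tree-nut-free — out
E: not usable as a thickener; has lard, so not vegetarian (and 1 more) — no
F: has gelatin, so not vegetarian; has rum, so not Whole30-style (and 1 more) — reject
G: nothing on the exclusion list — valid
H: has sherry, so not Whole30-style; has coconut cream, so not tree-nut-free — out
I: has white sugar, so not Whole30-style — out
J: has honey, so not honey-free — reject

A, B, D, E, F, H, I, J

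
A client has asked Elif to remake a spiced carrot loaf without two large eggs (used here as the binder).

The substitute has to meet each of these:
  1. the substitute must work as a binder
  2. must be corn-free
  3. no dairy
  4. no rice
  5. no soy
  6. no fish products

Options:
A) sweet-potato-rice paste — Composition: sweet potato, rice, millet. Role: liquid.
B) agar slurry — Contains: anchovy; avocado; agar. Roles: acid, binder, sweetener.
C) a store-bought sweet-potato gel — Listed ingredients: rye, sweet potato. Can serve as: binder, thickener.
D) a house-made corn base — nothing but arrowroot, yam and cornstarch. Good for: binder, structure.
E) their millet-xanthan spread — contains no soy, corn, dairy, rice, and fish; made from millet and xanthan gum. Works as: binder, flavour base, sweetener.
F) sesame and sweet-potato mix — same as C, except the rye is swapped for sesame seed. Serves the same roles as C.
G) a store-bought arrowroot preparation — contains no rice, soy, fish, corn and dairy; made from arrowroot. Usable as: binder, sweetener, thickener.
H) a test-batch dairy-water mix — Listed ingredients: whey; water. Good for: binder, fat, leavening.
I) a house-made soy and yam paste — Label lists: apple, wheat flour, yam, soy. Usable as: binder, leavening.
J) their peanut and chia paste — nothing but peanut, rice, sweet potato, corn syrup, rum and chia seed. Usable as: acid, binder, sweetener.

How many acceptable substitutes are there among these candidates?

4

A: not usable as a binder; has rice, so not rice-free — out
B: has anchovy, so not fish-free — no
C: every rule checks out — valid
D: has cornstarch, so not corn-free — no
E: works as a binder, no corn, no rice — keep
F: every rule checks out — keep
G: works as a binder, no soy, no corn — OK
H: has whey, so not dairy-free — no
I: has soy, so not soy-free — no
J: has rice, so not rice-free; has corn syrup, so not corn-free — reject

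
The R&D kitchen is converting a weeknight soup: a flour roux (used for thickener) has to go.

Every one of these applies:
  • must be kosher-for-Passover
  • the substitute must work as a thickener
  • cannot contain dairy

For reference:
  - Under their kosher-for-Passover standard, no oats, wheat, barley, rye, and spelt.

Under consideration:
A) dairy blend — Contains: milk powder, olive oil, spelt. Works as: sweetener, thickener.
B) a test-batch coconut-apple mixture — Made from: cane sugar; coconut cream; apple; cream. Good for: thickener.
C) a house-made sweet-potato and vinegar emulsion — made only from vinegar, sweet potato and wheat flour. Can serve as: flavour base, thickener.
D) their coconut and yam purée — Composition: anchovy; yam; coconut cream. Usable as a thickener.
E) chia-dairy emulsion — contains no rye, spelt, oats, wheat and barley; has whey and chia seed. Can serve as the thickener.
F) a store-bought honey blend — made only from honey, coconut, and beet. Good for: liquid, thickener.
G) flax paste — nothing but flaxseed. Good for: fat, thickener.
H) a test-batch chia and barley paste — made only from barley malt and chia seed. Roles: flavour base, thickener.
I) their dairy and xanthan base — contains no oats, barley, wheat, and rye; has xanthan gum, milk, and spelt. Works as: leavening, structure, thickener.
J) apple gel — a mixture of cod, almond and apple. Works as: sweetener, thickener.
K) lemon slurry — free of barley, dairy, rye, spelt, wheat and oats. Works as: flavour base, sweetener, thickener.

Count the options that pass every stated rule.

5

A: has spelt, so not kosher-for-Passover; has milk powder, so not dairy-free — no
B: has cream, so not dairy-free — out
C: has wheat flour, so not kosher-for-Passover — out
D: kosher-for-Passover, no dairy — valid
E: has whey, so not dairy-free — reject
F: only coconut, honey, and beet; none excluded — valid
G: kosher-for-Passover, no dairy — OK
H: has barley malt, so not kosher-for-Passover — reject
I: has spelt, so not kosher-for-Passover; has milk, so not dairy-free — reject
J: all constraints satisfied — keep
K: works as a thickener, kosher-for-Passover, no dairy — OK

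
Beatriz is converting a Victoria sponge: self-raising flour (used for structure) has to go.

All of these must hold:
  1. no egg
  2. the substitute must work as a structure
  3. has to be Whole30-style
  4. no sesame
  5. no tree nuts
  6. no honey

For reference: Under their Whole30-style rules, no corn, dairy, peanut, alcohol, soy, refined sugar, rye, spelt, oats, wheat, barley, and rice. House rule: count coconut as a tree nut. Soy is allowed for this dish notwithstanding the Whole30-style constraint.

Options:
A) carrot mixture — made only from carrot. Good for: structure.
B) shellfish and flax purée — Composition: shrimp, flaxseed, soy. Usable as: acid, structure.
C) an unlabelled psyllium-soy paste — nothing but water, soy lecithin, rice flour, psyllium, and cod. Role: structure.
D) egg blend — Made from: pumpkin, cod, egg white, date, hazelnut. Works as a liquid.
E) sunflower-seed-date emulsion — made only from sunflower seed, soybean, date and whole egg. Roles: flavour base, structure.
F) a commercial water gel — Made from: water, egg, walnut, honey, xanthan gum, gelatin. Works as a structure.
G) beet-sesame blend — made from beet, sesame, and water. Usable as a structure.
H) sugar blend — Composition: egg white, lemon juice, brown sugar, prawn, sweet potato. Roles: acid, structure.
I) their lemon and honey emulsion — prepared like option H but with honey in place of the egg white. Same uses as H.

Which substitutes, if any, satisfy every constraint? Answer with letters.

A, B

A: all constraints satisfied — OK
B: soy is permitted under the Whole30-style carve-out; nothing else excluded — OK
C: has rice flour, so not Whole30-style — out
D: not usable as a structure; has hazelnut, so not tree-nut-free (and 1 more) — no
E: has whole egg, so not egg-free — reject
F: has walnut, so not tree-nut-free; has egg, so not egg-free (and 1 more) — no
G: has sesame, so not sesame-free — out
H: has brown sugar, so not Whole30-style; has egg white, so not egg-free — reject
I: has brown sugar, so not Whole30-style; has honey, so not honey-free — reject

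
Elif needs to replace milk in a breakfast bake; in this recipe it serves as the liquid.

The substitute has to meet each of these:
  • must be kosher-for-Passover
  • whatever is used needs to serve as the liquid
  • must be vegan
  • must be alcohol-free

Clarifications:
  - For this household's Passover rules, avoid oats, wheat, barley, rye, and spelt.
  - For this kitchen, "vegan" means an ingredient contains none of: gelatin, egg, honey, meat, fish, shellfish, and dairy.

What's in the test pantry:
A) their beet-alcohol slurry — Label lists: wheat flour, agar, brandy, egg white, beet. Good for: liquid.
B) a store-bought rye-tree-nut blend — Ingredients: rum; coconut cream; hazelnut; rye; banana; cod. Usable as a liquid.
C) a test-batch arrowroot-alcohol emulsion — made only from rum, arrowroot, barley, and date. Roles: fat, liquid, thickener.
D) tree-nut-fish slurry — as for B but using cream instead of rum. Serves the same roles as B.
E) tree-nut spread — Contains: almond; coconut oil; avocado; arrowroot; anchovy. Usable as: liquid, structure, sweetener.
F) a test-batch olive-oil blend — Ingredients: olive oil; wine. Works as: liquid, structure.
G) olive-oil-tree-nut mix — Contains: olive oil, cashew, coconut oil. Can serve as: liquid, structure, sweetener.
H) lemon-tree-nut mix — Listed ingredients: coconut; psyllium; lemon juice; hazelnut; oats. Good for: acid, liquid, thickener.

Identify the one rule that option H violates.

usable as a liquid: satisfied
kosher-for-Passover: has oats — fails
vegan: satisfied
alcohol-free: satisfied

kosher-for-Passover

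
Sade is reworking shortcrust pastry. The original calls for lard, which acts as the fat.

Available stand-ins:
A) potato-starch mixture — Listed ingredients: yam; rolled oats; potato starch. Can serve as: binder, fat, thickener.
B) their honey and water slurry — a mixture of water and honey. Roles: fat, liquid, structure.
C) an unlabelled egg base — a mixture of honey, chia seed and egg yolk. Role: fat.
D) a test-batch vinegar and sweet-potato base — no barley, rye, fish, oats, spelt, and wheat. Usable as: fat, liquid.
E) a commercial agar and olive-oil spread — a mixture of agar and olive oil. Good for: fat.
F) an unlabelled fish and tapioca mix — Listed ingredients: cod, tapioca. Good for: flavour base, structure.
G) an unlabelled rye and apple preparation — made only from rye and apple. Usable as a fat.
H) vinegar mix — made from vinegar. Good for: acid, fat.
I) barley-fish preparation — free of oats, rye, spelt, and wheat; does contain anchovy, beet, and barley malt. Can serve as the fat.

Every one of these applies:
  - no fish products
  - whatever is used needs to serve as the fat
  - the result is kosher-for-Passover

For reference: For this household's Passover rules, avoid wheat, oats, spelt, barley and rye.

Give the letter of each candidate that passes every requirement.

B, C, D, E, H

A: has rolled oats, so not kosher-for-Passover — out
B: works as a fat, no fish, kosher-for-Passover — OK
C: works as a fat, no fish, kosher-for-Passover — OK
D: every rule checks out — OK
E: only agar and olive oil; none excluded — keep
F: not usable as a fat; has cod, so not fish-free — out
G: has rye, so not kosher-for-Passover — no
H: kosher-for-Passover, no fish — OK
I: has barley malt, so not kosher-for-Passover; has anchovy, so not fish-free — reject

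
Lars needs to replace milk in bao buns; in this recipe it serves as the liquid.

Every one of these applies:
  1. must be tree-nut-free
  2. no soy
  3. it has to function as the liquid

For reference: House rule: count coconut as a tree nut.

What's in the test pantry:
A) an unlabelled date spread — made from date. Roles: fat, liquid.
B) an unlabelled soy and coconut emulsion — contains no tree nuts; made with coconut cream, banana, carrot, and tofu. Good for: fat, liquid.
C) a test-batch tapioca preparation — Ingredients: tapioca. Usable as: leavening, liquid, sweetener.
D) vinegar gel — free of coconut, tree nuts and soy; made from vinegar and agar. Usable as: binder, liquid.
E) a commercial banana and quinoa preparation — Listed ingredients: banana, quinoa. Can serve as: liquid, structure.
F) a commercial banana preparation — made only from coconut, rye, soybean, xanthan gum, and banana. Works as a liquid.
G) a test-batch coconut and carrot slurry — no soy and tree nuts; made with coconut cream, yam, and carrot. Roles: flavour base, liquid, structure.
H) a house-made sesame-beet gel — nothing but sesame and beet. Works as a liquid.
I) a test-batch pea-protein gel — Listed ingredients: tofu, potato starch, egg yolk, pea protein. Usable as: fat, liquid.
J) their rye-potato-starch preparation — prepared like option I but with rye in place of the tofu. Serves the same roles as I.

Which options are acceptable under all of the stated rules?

A: tree-nut-free, no soy — valid
B: has coconut cream, so not tree-nut-free; has tofu, so not soy-free — out
C: all constraints satisfied — keep
D: works as a liquid, no soy, tree-nut-free — OK
E: only quinoa and banana; none excluded — OK
F: has coconut, so not tree-nut-free; has soybean, so not soy-free — reject
G: has coconut cream, so not tree-nut-free — reject
H: no soy, tree-nut-free — OK
I: has tofu, so not soy-free — reject
J: tree-nut-free, no soy — keep

A, C, D, E, H, J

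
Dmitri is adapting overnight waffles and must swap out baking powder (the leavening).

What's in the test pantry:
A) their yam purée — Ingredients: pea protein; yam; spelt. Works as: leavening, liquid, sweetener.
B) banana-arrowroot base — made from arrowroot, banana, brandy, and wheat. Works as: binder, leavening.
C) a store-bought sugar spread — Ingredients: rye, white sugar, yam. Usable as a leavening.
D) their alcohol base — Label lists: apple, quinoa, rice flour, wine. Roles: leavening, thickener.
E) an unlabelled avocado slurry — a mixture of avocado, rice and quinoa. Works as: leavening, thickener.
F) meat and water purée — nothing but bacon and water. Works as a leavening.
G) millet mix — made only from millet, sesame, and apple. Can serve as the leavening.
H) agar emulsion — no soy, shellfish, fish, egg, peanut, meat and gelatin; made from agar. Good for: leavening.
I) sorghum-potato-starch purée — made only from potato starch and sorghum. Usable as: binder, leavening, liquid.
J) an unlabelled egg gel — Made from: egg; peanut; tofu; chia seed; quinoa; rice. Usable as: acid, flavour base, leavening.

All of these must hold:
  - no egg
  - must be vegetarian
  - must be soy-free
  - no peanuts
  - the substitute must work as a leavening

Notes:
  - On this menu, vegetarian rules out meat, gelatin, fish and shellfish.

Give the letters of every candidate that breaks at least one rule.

A: no peanut, no egg — keep
B: works as a leavening, no egg, no peanut — keep
C: only rye, white sugar and yam; none excluded — keep
D: no egg, no soy — keep
E: no peanut, no soy — valid
F: has bacon, so not vegetarian — reject
G: every rule checks out — OK
H: works as a leavening, vegetarian, no soy — OK
I: all constraints satisfied — valid
J: has tofu, so not soy-free; has peanut, so not peanut-free (and 1 more) — reject

F, J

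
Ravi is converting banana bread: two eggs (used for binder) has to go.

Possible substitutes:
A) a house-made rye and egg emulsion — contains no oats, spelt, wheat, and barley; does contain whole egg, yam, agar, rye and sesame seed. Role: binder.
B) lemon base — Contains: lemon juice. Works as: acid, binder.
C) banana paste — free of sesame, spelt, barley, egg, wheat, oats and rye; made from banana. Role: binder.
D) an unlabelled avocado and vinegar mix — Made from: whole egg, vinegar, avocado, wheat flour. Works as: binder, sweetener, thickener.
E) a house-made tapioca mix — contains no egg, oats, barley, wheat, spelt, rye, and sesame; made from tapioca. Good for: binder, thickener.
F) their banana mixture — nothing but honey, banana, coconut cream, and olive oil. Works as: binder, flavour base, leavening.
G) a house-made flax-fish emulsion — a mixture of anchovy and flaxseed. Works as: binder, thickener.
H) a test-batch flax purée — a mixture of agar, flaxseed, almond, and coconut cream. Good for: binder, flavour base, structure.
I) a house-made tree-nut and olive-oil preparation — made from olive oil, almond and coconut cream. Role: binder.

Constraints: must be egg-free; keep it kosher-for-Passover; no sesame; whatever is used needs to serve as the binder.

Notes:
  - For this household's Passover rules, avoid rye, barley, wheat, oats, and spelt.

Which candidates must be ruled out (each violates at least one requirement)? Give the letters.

A: has rye, so not kosher-for-Passover; has whole egg, so not egg-free (and 1 more) — reject
B: only lemon juice; none excluded — OK
C: kosher-for-Passover, no sesame — valid
D: has wheat flour, so not kosher-for-Passover; has whole egg, so not egg-free — reject
E: works as a binder, no egg, no sesame — keep
F: coconut cream and honey etc. — none of it excluded — keep
G: only anchovy and flaxseed; none excluded — OK
H: all constraints satisfied — keep
I: only coconut cream, almond, and olive oil; none excluded — OK

A, D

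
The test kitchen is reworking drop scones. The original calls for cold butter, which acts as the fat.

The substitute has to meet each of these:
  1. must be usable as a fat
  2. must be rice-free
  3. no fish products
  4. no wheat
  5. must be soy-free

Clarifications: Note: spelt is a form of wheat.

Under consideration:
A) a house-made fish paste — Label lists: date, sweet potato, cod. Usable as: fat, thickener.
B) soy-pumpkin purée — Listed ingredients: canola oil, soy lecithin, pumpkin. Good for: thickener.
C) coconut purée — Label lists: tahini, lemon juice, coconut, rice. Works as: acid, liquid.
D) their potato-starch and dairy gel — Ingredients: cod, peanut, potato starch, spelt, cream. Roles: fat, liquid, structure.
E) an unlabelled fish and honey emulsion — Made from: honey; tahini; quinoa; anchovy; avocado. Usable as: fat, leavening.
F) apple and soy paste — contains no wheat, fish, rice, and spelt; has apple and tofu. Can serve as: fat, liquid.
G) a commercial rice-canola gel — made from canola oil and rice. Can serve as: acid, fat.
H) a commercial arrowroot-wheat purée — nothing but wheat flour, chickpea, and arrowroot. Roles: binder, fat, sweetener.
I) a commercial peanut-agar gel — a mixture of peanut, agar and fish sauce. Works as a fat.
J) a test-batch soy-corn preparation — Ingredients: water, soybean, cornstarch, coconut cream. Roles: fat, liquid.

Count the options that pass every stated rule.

A: has cod, so not fish-free — reject
B: not usable as a fat; has soy lecithin, so not soy-free — reject
C: not usable as a fat; has rice, so not rice-free — no
D: has cod, so not fish-free; has spelt, so not wheat-free — out
E: has anchovy, so not fish-free — out
F: has tofu, so not soy-free — out
G: has rice, so not rice-free — no
H: has wheat flour, so not wheat-free — no
I: has fish sauce, so not fish-free — no
J: has soybean, so not soy-free — reject

0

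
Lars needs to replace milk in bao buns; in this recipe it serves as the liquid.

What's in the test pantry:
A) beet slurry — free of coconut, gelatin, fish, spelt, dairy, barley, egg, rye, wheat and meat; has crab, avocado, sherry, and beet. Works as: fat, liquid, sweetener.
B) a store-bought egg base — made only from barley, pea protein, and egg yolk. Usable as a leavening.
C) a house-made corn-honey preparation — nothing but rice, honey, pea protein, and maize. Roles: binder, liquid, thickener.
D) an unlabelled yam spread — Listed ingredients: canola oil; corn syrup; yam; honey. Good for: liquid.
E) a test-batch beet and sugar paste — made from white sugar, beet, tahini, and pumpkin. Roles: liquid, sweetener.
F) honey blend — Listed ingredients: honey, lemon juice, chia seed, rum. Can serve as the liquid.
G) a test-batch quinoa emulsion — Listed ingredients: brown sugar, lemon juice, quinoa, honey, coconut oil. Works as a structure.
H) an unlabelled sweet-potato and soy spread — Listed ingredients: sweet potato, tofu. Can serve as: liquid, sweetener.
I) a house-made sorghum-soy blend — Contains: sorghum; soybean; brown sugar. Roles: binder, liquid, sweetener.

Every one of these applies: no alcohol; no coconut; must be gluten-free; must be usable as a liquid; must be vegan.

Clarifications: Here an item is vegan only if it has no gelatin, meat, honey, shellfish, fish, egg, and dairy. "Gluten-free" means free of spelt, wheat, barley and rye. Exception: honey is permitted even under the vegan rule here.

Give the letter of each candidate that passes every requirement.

A: has crab, so not vegan; has sherry, so not alcohol-free — reject
B: not usable as a liquid; has egg yolk, so not vegan (and 1 more) — reject
C: honey is permitted under the vegan carve-out; nothing else excluded — OK
D: honey is permitted under the vegan carve-out; nothing else excluded — OK
E: every rule checks out — valid
F: has rum, so not alcohol-free — out
G: not usable as a liquid; has coconut oil, so not coconut-free — no
H: only tofu and sweet potato; none excluded — OK
I: no alcohol, no coconut — valid

C, D, E, H, I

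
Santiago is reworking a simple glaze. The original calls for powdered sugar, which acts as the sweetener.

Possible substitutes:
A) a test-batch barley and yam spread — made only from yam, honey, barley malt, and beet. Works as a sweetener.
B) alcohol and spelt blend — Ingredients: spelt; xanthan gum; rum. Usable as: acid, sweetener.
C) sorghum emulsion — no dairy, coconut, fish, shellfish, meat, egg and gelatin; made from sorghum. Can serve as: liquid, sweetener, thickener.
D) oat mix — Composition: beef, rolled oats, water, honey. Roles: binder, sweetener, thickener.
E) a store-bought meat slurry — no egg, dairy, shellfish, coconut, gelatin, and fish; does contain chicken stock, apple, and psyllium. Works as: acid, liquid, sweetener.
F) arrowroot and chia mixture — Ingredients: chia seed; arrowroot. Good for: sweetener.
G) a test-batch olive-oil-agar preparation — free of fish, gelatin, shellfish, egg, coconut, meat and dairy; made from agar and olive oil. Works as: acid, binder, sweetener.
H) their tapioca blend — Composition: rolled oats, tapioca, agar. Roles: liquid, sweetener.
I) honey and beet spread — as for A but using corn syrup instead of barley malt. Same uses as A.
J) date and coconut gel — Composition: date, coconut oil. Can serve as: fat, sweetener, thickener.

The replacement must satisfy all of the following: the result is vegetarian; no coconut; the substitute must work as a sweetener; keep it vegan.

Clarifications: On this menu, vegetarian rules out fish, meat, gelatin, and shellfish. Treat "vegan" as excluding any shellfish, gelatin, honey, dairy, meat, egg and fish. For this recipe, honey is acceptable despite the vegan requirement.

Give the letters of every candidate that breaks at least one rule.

A: honey is permitted under the vegan carve-out; nothing else excluded — OK
B: only rum, spelt and xanthan gum; none excluded — valid
C: all constraints satisfied — OK
D: has beef, so not vegetarian; has beef, so not vegan — out
E: has chicken stock, so not vegetarian; has chicken stock, so not vegan — out
F: works as a sweetener, vegetarian, vegan — valid
G: works as a sweetener, no coconut, vegan — OK
H: only rolled oats, tapioca, and agar; none excluded — OK
I: honey is permitted under the vegan carve-out; nothing else excluded — keep
J: has coconut oil, so not coconut-free — out

D, E, J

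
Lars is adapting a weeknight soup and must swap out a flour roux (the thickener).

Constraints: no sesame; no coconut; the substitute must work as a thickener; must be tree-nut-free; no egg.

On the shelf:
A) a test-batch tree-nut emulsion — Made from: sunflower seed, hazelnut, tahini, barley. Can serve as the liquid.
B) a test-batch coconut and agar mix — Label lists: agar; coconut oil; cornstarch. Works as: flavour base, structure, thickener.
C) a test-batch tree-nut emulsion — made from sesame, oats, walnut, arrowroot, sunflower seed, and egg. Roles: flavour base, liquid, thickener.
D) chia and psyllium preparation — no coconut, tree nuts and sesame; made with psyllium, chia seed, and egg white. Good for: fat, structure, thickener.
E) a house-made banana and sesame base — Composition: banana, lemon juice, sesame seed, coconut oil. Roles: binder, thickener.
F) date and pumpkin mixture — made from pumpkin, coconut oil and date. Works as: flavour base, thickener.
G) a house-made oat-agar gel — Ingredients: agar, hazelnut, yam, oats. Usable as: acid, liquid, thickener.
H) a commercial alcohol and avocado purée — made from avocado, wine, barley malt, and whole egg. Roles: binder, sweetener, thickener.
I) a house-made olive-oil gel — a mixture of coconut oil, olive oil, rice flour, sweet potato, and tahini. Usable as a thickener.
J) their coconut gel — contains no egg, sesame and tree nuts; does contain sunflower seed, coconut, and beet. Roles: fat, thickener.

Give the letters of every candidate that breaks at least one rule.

A, B, C, D, E, F, G, H, I, J

A: not usable as a thickener; has tahini, so not sesame-free (and 1 more) — no
B: has coconut oil, so not coconut-free — no
C: has sesame, so not sesame-free; has walnut, so not tree-nut-free (and 1 more) — no
D: has egg white, so not egg-free — reject
E: has sesame seed, so not sesame-free; has coconut oil, so not coconut-free — no
F: has coconut oil, so not coconut-free — out
G: has hazelnut, so not tree-nut-free — out
H: has whole egg, so not egg-free — out
I: has tahini, so not sesame-free; has coconut oil, so not coconut-free — reject
J: has coconut, so not coconut-free — no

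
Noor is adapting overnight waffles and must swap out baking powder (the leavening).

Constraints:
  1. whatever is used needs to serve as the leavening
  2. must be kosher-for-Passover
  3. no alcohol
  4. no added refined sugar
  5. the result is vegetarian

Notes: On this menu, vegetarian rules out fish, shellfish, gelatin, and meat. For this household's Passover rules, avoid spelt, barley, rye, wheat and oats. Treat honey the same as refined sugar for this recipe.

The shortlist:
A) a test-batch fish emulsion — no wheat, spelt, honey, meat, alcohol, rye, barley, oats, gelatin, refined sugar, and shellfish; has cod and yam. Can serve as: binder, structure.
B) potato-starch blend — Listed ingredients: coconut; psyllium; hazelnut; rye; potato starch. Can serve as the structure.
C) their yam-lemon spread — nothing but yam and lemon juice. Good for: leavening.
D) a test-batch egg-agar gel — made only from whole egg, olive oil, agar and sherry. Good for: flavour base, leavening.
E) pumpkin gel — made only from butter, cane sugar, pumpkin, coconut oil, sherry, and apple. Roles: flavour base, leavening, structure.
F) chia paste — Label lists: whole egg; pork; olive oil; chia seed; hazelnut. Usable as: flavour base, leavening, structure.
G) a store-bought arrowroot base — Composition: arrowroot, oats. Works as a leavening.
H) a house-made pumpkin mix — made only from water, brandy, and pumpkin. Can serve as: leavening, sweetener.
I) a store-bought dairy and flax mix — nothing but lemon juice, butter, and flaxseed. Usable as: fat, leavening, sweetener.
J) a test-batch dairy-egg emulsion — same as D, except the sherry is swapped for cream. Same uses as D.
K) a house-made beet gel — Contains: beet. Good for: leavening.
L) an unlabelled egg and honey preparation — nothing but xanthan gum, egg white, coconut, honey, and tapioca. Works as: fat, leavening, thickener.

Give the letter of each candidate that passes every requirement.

C, I, J, K

A: not usable as a leavening; has cod, so not vegetarian — reject
B: not usable as a leavening; has rye, so not kosher-for-Passover — out
C: all constraints satisfied — valid
D: has sherry, so not alcohol-free — out
E: has sherry, so not alcohol-free; has cane sugar, so not no-added-sugar — reject
F: has pork, so not vegetarian — reject
G: has oats, so not kosher-for-Passover — out
H: has brandy, so not alcohol-free — out
I: no-added-sugar, no alcohol — keep
J: no-added-sugar, kosher-for-Passover — valid
K: vegetarian, no-added-sugar — OK
L: has honey, so not no-added-sugar — out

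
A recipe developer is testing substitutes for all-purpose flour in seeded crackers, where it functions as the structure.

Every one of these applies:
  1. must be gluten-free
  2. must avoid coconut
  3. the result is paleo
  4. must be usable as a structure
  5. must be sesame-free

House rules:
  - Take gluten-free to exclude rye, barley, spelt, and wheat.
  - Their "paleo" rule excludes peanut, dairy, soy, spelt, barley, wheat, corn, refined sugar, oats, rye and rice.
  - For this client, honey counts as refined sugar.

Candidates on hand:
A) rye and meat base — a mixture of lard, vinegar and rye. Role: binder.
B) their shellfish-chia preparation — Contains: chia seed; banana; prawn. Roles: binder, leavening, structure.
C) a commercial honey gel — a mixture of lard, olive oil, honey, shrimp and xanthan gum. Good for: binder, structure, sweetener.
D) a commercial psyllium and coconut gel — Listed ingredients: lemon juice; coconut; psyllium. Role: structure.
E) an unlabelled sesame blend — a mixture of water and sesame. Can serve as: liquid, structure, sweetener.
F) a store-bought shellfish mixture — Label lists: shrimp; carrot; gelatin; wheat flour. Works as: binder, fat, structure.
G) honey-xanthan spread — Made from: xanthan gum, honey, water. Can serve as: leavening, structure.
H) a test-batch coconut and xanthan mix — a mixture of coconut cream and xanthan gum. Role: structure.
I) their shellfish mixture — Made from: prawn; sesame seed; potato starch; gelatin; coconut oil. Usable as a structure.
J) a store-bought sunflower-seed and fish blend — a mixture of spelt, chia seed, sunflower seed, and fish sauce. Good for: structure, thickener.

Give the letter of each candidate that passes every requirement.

B

A: not usable as a structure; has rye, so not gluten-free (and 1 more) — no
B: only prawn, banana and chia seed; none excluded — OK
C: has honey, so not paleo — reject
D: has coconut, so not coconut-free — no
E: has sesame, so not sesame-free — no
F: has wheat flour, so not gluten-free; has wheat flour, so not paleo — reject
G: has honey, so not paleo — out
H: has coconut cream, so not coconut-free — reject
I: has coconut oil, so not coconut-free; has sesame seed, so not sesame-free — reject
J: has spelt, so not gluten-free; has spelt, so not paleo — reject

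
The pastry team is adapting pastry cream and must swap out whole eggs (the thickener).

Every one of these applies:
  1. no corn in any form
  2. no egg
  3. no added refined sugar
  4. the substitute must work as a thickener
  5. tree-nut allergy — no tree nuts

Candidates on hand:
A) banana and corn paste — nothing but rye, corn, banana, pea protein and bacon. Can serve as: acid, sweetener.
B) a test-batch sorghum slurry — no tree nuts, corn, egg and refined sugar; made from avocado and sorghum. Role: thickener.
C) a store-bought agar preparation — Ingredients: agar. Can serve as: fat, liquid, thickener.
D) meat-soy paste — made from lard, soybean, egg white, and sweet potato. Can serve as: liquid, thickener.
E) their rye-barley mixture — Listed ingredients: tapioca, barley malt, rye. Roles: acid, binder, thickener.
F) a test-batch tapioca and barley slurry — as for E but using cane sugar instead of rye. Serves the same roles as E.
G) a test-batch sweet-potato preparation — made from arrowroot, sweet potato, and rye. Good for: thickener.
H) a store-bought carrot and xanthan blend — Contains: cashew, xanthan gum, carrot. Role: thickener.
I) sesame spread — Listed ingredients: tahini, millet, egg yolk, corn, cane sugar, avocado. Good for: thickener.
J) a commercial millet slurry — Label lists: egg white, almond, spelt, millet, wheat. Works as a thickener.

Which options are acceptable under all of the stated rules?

B, C, E, G

A: not usable as a thickener; has corn, so not corn-free — reject
B: all constraints satisfied — OK
C: only agar; none excluded — OK
D: has egg white, so not egg-free — out
E: works as a thickener, no refined sugar, no tree nuts — OK
F: has cane sugar, so not no-added-sugar — no
G: no tree nuts, no corn — OK
H: has cashew, so not tree-nut-free — reject
I: has corn, so not corn-free; has egg yolk, so not egg-free (and 1 more) — reject
J: has egg white, so not egg-free; has almond, so not tree-nut-free — no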